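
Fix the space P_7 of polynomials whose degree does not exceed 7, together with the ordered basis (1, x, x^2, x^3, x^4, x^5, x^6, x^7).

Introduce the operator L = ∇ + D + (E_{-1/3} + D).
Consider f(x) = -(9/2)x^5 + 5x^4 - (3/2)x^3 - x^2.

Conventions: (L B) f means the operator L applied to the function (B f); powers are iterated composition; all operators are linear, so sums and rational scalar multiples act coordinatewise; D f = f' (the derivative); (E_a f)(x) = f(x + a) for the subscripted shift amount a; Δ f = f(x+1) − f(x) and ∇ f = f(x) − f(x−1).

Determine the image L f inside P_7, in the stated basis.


the result is g(x) = -(9/2)x^5 - 55x^4 + (551/6)x^3 - 83x^2 + (1084/27)x - 808/81

∇ f = -(45/2)x^4 + 65x^3 - (159/2)x^2 + 45x - 10
D f = -(45/2)x^4 + 20x^3 - (9/2)x^2 - 2x
E_{-1/3} f = -(9/2)x^5 + (25/2)x^4 - (79/6)x^3 + (11/2)x^2 - (23/27)x + 2/81
D f = -(45/2)x^4 + 20x^3 - (9/2)x^2 - 2x
(E_{-1/3} + D) f = -(9/2)x^5 - 10x^4 + (41/6)x^3 + x^2 - (77/27)x + 2/81
(∇ + D + (E_{-1/3} + D)) f = -(9/2)x^5 - 55x^4 + (551/6)x^3 - 83x^2 + (1084/27)x - 808/81


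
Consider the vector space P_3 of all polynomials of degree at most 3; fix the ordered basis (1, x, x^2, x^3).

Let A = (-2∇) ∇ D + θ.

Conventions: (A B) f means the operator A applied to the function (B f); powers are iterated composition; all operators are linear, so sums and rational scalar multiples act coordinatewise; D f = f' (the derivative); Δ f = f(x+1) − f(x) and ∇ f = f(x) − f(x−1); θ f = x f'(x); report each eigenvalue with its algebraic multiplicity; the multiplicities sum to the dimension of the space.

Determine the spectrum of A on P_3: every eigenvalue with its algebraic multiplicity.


λ = 0 (multiplicity 1), λ = 1 (multiplicity 1), λ = 2 (multiplicity 1), λ = 3 (multiplicity 1)

image of 1: 0
image of x: x
image of x^2: 2x^2
image of x^3: 3x^3 - 12
the matrix is upper triangular; its diagonal is (0, 1, 2, 3)
for a triangular matrix the eigenvalues are the diagonal entries, with algebraic multiplicity their repetition count


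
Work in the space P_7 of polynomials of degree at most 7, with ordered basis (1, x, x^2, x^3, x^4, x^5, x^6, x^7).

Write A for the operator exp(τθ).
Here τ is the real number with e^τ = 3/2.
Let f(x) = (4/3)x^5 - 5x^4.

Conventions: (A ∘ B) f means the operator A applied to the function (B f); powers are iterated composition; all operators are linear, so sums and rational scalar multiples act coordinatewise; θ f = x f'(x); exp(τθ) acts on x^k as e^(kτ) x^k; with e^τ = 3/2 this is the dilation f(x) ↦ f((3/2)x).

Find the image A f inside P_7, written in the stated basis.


exp(τθ) x^k = e^(kτ) x^k; with e^τ = 3/2 this sends x^k to (3/2)^k x^k
x^4 ↦ 81/16 x^4
x^5 ↦ 243/32 x^5
applying this coordinatewise to f: exp(τθ) f = (81/8)x^5 - (405/16)x^4

the image equals g(x) = (81/8)x^5 - (405/16)x^4


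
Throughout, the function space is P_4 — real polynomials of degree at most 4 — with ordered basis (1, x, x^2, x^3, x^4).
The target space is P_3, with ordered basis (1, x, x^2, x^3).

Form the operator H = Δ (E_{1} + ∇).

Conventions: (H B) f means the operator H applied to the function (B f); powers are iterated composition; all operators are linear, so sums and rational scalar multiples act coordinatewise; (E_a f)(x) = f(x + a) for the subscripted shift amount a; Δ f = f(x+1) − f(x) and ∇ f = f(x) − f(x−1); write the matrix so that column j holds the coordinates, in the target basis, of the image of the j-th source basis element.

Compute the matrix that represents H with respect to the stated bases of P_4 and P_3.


image of 1: 0
image of x: 1
image of x^2: 2x + 5
image of x^3: 3x^2 + 15x + 7
image of x^4: 4x^3 + 30x^2 + 28x + 17
each image's coordinates form column j of the matrix

the matrix is [[0, 1, 5, 7, 17]; [0, 0, 2, 15, 28]; [0, 0, 0, 3, 30]; [0, 0, 0, 0, 4]] (rows listed top to bottom)


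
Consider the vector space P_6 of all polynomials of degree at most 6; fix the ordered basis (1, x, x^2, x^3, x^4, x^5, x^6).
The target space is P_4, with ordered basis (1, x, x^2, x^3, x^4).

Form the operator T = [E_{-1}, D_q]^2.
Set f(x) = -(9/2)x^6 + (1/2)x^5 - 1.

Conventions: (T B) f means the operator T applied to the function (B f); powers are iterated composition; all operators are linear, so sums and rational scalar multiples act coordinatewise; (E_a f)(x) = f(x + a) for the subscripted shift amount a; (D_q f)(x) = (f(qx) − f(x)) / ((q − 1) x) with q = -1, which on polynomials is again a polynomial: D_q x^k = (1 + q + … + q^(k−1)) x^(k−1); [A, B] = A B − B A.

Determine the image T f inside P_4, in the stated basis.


the image equals g(x) = -108x^2 + 4x - 288

D_q f = (1/2)x^4
E_{-1} D_q f = (1/2)x^4 - 2x^3 + 3x^2 - 2x + 1/2
E_{-1} f = -(9/2)x^6 + (55/2)x^5 - 70x^4 + 95x^3 - (145/2)x^2 + (59/2)x - 6
D_q E_{-1} f = (55/2)x^4 + 95x^2 + 59/2
[E_{-1}, D_q] f = -27x^4 - 2x^3 - 92x^2 - 2x - 29
D_q [E_{-1}, D_q] f = -2x^2 - 2
E_{-1} D_q [E_{-1}, D_q] f = -2x^2 + 4x - 4
E_{-1} [E_{-1}, D_q] f = -27x^4 + 106x^3 - 248x^2 + 284x - 144
D_q E_{-1} [E_{-1}, D_q] f = 106x^2 + 284
[E_{-1}, D_q] [E_{-1}, D_q] f = -108x^2 + 4x - 288


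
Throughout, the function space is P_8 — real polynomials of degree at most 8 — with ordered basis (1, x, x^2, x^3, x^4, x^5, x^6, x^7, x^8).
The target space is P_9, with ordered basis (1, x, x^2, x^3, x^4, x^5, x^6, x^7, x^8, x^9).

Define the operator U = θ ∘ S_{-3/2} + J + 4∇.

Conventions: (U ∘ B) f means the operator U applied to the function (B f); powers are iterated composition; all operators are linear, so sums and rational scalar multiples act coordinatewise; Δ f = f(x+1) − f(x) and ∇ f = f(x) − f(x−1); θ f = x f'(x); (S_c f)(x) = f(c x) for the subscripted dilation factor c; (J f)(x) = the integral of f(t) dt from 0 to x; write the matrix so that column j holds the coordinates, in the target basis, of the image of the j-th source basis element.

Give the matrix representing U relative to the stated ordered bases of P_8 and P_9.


the matrix is [[0, 4, -4, 4, -4, 4, -4, 4, -4]; [1, -3/2, 8, -12, 16, -20, 24, -28, 32]; [0, 1/2, 9/2, 12, -24, 40, -60, 84, -112]; [0, 0, 1/3, -81/8, 16, -40, 80, -140, 224]; [0, 0, 0, 1/4, 81/4, 20, -60, 140, -280]; [0, 0, 0, 0, 1/5, -1215/32, 24, -84, 224]; [0, 0, 0, 0, 0, 1/6, 2187/32, 28, -112]; [0, 0, 0, 0, 0, 0, 1/7, -15309/128, 32]; [0, 0, 0, 0, 0, 0, 0, 1/8, 6561/32]; [0, 0, 0, 0, 0, 0, 0, 0, 1/9]] (rows listed top to bottom)

image of 1: x
image of x: (1/2)x^2 - (3/2)x + 4
image of x^2: (1/3)x^3 + (9/2)x^2 + 8x - 4
image of x^3: (1/4)x^4 - (81/8)x^3 + 12x^2 - 12x + 4
image of x^4: (1/5)x^5 + (81/4)x^4 + 16x^3 - 24x^2 + 16x - 4
image of x^5: (1/6)x^6 - (1215/32)x^5 + 20x^4 - 40x^3 + 40x^2 - 20x + 4
image of x^6: (1/7)x^7 + (2187/32)x^6 + 24x^5 - 60x^4 + 80x^3 - 60x^2 + 24x - 4
image of x^7: (1/8)x^8 - (15309/128)x^7 + 28x^6 - 84x^5 + 140x^4 - 140x^3 + 84x^2 - 28x + 4
image of x^8: (1/9)x^9 + (6561/32)x^8 + 32x^7 - 112x^6 + 224x^5 - 280x^4 + 224x^3 - 112x^2 + 32x - 4
each image's coordinates form column j of the matrix


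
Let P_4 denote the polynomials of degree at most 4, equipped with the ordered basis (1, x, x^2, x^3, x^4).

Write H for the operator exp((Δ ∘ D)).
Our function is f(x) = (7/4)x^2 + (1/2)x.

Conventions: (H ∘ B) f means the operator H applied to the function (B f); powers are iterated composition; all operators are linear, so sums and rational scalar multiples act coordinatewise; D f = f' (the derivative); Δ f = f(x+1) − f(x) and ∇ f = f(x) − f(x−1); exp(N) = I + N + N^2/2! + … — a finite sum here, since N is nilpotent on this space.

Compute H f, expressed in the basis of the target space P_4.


the image equals g(x) = (7/4)x^2 + (1/2)x + 7/2

order-1 term: 7/2
the series for exp((Δ ∘ D)) f terminates at order 1
exp((Δ ∘ D)) f = (7/4)x^2 + (1/2)x + 7/2


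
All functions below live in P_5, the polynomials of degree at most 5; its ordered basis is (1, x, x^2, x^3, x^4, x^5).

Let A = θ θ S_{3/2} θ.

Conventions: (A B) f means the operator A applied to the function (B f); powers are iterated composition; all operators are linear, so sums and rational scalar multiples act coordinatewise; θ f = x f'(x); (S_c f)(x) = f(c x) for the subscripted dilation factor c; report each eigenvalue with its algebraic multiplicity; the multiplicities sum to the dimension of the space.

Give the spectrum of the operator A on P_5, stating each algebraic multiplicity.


image of 1: 0
image of x: (3/2)x
image of x^2: 18x^2
image of x^3: (729/8)x^3
image of x^4: 324x^4
image of x^5: (30375/32)x^5
the matrix is upper triangular; its diagonal is (0, 3/2, 18, 729/8, 324, 30375/32)
for a triangular matrix the eigenvalues are the diagonal entries, with algebraic multiplicity their repetition count

λ = 0 (multiplicity 1), λ = 3/2 (multiplicity 1), λ = 18 (multiplicity 1), λ = 729/8 (multiplicity 1), λ = 324 (multiplicity 1), λ = 30375/32 (multiplicity 1)


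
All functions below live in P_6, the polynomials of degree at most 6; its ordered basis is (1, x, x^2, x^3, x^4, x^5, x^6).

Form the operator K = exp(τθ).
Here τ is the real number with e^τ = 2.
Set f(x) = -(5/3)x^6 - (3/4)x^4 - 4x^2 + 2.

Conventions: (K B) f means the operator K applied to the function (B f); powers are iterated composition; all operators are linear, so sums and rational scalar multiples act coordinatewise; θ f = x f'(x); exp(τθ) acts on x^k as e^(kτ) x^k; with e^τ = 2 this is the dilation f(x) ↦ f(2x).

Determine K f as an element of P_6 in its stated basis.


exp(τθ) x^k = e^(kτ) x^k; with e^τ = 2 this sends x^k to 2^k x^k
x^2 ↦ 4 x^2
x^4 ↦ 16 x^4
x^6 ↦ 64 x^6
applying this coordinatewise to f: exp(τθ) f = -(320/3)x^6 - 12x^4 - 16x^2 + 2

g(x) = -(320/3)x^6 - 12x^4 - 16x^2 + 2


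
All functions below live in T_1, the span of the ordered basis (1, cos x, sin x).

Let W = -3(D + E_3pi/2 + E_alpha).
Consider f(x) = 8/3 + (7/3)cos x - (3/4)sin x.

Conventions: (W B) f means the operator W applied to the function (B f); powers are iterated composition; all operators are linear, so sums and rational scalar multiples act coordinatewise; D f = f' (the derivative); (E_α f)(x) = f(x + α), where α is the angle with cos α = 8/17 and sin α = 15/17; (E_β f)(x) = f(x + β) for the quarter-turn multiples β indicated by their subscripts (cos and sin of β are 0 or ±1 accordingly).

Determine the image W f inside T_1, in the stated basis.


the image equals g(x) = -16 - (89/68)cos x + (123/17)sin x

D f = -(3/4)cos x - (7/3)sin x
E_3pi/2 f = 8/3 + (3/4)cos x + (7/3)sin x
E_alpha f = 8/3 + (89/204)cos x - (41/17)sin x
(D + E_3pi/2 + E_alpha) f = 16/3 + (89/204)cos x - (41/17)sin x
(-3(D + E_3pi/2 + E_alpha)) f = -16 - (89/68)cos x + (123/17)sin x


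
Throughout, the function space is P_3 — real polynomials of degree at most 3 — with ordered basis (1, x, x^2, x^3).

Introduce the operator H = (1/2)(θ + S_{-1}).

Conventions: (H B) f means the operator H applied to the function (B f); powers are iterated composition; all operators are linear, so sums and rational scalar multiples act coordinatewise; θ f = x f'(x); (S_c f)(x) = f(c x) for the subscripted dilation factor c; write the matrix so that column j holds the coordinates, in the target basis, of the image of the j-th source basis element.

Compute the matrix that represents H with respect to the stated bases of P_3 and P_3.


the matrix is [[1/2, 0, 0, 0]; [0, 0, 0, 0]; [0, 0, 3/2, 0]; [0, 0, 0, 1]] (rows listed top to bottom)

image of 1: 1/2
image of x: 0
image of x^2: (3/2)x^2
image of x^3: x^3
each image's coordinates form column j of the matrix


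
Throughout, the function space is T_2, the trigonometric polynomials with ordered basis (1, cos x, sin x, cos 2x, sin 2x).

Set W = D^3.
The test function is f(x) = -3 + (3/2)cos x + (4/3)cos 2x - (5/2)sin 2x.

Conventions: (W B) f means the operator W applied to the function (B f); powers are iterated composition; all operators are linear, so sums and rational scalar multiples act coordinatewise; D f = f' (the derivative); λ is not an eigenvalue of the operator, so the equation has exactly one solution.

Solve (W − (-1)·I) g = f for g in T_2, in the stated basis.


the result is g(x) = -3 + (3/4)cos x - (3/4)sin x - (56/195)cos 2x - (79/390)sin 2x

write g with unknown coordinates in the stated basis and equate coefficients in (W − (-1)·I) g = f
solving from the highest basis element down gives g = -3 + (3/4)cos x - (3/4)sin x - (56/195)cos 2x - (79/390)sin 2x
check: W g = (3/4)cos x + (3/4)sin x + (316/195)cos 2x - (448/195)sin 2x
so W g − (-1)·g = -3 + (3/2)cos x + (4/3)cos 2x - (5/2)sin 2x = f ✓


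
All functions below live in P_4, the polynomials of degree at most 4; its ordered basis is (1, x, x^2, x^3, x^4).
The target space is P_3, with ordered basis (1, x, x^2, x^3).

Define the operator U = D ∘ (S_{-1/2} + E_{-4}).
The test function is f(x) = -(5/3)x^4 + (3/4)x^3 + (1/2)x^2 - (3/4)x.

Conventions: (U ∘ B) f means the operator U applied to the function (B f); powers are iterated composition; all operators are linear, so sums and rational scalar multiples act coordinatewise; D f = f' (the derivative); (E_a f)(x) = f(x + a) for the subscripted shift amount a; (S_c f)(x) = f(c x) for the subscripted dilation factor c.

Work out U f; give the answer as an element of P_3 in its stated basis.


g(x) = -(85/12)x^3 + (2623/32)x^2 - (1347/4)x + 10999/24

S_{-1/2} f = -(5/48)x^4 - (3/32)x^3 + (1/8)x^2 + (3/8)x
E_{-4} f = -(5/3)x^4 + (329/12)x^3 - (337/2)x^2 + (5495/12)x - 1391/3
(S_{-1/2} + E_{-4}) f = -(85/48)x^4 + (2623/96)x^3 - (1347/8)x^2 + (10999/24)x - 1391/3
D (S_{-1/2} + E_{-4}) f = -(85/12)x^3 + (2623/32)x^2 - (1347/4)x + 10999/24


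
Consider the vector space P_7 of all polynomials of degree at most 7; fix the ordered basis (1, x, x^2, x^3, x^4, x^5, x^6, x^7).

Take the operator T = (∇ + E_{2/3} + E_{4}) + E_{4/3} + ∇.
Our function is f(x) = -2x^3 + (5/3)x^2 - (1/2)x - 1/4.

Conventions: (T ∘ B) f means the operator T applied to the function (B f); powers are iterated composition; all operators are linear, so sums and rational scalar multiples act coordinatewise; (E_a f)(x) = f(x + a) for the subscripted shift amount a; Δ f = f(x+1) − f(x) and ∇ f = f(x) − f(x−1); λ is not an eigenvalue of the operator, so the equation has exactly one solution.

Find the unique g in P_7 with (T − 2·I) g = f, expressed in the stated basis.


write g with unknown coordinates in the stated basis and equate coefficients in (T − 2·I) g = f
solving from the highest basis element down gives g = -2x^3 + (149/3)x^2 - (4187/6)x + 530717/108
check: T g = -6x^3 + 101x^2 - (8377/6)x + 1061407/108
so T g − 2·g = -2x^3 + (5/3)x^2 - (1/2)x - 1/4 = f ✓

the result is g(x) = -2x^3 + (149/3)x^2 - (4187/6)x + 530717/108


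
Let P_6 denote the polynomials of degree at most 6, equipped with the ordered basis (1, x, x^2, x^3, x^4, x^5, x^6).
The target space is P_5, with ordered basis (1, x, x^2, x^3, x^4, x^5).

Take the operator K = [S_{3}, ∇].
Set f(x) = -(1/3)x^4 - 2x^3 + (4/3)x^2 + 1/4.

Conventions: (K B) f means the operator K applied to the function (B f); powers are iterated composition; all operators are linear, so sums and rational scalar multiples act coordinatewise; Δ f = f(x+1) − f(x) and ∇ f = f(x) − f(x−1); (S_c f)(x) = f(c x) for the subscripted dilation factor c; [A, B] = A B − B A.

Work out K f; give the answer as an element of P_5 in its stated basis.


the result is g(x) = 72x^3 - 36x^2 - 56x + 36

∇ f = -(4/3)x^3 - 4x^2 + (22/3)x - 3
S_{3} ∇ f = -36x^3 - 36x^2 + 22x - 3
S_{3} f = -27x^4 - 54x^3 + 12x^2 + 1/4
∇ S_{3} f = -108x^3 + 78x - 39
[S_{3}, ∇] f = 72x^3 - 36x^2 - 56x + 36


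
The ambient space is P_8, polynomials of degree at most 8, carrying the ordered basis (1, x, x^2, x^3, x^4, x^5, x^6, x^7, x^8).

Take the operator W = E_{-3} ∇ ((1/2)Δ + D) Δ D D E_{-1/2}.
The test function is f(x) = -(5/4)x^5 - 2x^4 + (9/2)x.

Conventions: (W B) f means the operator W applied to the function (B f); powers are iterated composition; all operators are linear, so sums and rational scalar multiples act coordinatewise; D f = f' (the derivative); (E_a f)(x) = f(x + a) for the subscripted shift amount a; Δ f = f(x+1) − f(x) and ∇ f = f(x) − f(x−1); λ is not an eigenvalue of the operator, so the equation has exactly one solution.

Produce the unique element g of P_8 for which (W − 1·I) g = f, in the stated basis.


write g with unknown coordinates in the stated basis and equate coefficients in (W − 1·I) g = f
solving from the highest basis element down gives g = (5/4)x^5 + 2x^4 - (9/2)x + 225
check: W g = 225
so W g − 1·g = -(5/4)x^5 - 2x^4 + (9/2)x = f ✓

the image equals g(x) = (5/4)x^5 + 2x^4 - (9/2)x + 225


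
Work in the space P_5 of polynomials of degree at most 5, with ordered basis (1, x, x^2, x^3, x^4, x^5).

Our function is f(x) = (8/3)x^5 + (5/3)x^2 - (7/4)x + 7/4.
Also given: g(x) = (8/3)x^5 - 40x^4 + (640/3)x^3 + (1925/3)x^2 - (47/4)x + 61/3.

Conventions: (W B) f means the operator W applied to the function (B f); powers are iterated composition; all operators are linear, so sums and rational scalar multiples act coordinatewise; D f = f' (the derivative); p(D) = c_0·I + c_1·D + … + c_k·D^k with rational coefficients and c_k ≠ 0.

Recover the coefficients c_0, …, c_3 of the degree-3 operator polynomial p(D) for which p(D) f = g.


c_0 = 1, c_1 = -3, c_2 = 4, c_3 = 4

D^0 f = (8/3)x^5 + (5/3)x^2 - (7/4)x + 7/4
D^1 f = (40/3)x^4 + (10/3)x - 7/4
D^2 f = (160/3)x^3 + 10/3
D^3 f = 160x^2
matching coefficients of g against c_0 f + c_1 Df + … from the top degree down determines the c_i
solution: c_0 = 1, c_1 = -3, c_2 = 4, c_3 = 4


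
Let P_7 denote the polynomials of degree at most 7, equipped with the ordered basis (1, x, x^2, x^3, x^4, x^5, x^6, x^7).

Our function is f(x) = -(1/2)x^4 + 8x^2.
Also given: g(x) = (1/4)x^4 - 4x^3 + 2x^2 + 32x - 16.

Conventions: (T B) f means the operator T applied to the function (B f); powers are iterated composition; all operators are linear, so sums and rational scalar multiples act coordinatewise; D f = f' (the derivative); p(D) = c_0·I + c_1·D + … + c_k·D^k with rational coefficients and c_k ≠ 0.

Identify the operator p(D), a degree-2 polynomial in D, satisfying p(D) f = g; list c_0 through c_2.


c_0 = -1/2, c_1 = 2, c_2 = -1

D^0 f = -(1/2)x^4 + 8x^2
D^1 f = -2x^3 + 16x
D^2 f = -6x^2 + 16
matching coefficients of g against c_0 f + c_1 Df + … from the top degree down determines the c_i
solution: c_0 = -1/2, c_1 = 2, c_2 = -1


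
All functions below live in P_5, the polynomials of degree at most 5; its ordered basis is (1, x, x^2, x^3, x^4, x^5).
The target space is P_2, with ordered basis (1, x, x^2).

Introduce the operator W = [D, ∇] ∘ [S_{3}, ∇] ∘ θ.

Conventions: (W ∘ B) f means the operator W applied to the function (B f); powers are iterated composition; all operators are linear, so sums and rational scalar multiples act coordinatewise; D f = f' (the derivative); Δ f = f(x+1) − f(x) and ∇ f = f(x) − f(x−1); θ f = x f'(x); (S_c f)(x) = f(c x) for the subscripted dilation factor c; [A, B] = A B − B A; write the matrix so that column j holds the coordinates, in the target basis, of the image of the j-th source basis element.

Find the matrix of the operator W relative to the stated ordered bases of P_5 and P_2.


the matrix is [[0, 0, 0, 0, 0, 0]; [0, 0, 0, 0, 0, 0]; [0, 0, 0, 0, 0, 0]] (rows listed top to bottom)

image of 1: 0
image of x: 0
image of x^2: 0
image of x^3: 0
image of x^4: 0
image of x^5: 0
each image's coordinates form column j of the matrix


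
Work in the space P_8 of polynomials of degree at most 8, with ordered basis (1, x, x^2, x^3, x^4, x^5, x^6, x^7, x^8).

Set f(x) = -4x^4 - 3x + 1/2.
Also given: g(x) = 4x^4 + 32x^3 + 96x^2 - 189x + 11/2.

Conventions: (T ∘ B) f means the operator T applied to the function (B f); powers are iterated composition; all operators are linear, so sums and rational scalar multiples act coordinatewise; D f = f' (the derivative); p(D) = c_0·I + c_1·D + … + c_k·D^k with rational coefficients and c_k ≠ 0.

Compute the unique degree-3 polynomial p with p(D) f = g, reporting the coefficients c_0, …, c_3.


c_0 = -1, c_1 = -2, c_2 = -2, c_3 = 2

D^0 f = -4x^4 - 3x + 1/2
D^1 f = -16x^3 - 3
D^2 f = -48x^2
D^3 f = -96x
matching coefficients of g against c_0 f + c_1 Df + … from the top degree down determines the c_i
solution: c_0 = -1, c_1 = -2, c_2 = -2, c_3 = 2


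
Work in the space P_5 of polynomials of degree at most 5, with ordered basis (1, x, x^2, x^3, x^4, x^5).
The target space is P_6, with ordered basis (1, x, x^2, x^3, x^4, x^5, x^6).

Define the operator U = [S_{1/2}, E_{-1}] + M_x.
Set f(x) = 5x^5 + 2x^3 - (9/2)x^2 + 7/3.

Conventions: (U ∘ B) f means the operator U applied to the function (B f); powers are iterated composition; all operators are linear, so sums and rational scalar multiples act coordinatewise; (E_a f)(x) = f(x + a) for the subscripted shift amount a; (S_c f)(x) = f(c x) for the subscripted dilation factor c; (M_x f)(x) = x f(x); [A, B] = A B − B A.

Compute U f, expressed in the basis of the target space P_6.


E_{-1} f = 5x^5 - 25x^4 + 52x^3 - (121/2)x^2 + 40x - 55/6
S_{1/2} E_{-1} f = (5/32)x^5 - (25/16)x^4 + (13/2)x^3 - (121/8)x^2 + 20x - 55/6
S_{1/2} f = (5/32)x^5 + (1/4)x^3 - (9/8)x^2 + 7/3
E_{-1} S_{1/2} f = (5/32)x^5 - (25/32)x^4 + (29/16)x^3 - (55/16)x^2 + (121/32)x + 77/96
[S_{1/2}, E_{-1}] f = -(25/32)x^4 + (75/16)x^3 - (187/16)x^2 + (519/32)x - 319/32
M_x f = 5x^6 + 2x^4 - (9/2)x^3 + (7/3)x
([S_{1/2}, E_{-1}] + M_x) f = 5x^6 + (39/32)x^4 + (3/16)x^3 - (187/16)x^2 + (1781/96)x - 319/32

g(x) = 5x^6 + (39/32)x^4 + (3/16)x^3 - (187/16)x^2 + (1781/96)x - 319/32


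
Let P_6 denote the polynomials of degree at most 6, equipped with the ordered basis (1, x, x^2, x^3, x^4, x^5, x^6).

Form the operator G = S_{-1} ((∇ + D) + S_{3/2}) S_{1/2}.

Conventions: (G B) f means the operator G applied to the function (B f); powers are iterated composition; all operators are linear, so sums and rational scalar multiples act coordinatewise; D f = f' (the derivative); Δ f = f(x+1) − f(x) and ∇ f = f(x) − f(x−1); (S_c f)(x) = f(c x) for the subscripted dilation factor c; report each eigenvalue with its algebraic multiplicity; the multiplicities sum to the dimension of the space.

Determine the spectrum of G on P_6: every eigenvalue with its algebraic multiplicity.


λ = -3/4 (multiplicity 1), λ = -27/64 (multiplicity 1), λ = -243/1024 (multiplicity 1), λ = 729/4096 (multiplicity 1), λ = 81/256 (multiplicity 1), λ = 9/16 (multiplicity 1), λ = 1 (multiplicity 1)

image of 1: 1
image of x: -(3/4)x + 1
image of x^2: (9/16)x^2 - x - 1/4
image of x^3: -(27/64)x^3 + (3/4)x^2 + (3/8)x + 1/8
image of x^4: (81/256)x^4 - (1/2)x^3 - (3/8)x^2 - (1/4)x - 1/16
image of x^5: -(243/1024)x^5 + (5/16)x^4 + (5/16)x^3 + (5/16)x^2 + (5/32)x + 1/32
image of x^6: (729/4096)x^6 - (3/16)x^5 - (15/64)x^4 - (5/16)x^3 - (15/64)x^2 - (3/32)x - 1/64
the matrix is upper triangular; its diagonal is (1, -3/4, 9/16, -27/64, 81/256, -243/1024, 729/4096)
for a triangular matrix the eigenvalues are the diagonal entries, with algebraic multiplicity their repetition count


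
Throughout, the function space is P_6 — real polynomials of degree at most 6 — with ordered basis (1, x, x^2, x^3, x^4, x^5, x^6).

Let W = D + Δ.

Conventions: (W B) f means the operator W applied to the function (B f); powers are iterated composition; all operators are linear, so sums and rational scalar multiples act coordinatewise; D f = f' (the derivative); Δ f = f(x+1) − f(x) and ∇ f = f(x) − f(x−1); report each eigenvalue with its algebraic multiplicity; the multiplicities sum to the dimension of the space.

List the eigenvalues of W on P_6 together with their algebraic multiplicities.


image of 1: 0
image of x: 2
image of x^2: 4x + 1
image of x^3: 6x^2 + 3x + 1
image of x^4: 8x^3 + 6x^2 + 4x + 1
image of x^5: 10x^4 + 10x^3 + 10x^2 + 5x + 1
image of x^6: 12x^5 + 15x^4 + 20x^3 + 15x^2 + 6x + 1
the matrix is upper triangular; its diagonal is (0, 0, 0, 0, 0, 0, 0)
for a triangular matrix the eigenvalues are the diagonal entries, with algebraic multiplicity their repetition count

λ = 0 (multiplicity 7)


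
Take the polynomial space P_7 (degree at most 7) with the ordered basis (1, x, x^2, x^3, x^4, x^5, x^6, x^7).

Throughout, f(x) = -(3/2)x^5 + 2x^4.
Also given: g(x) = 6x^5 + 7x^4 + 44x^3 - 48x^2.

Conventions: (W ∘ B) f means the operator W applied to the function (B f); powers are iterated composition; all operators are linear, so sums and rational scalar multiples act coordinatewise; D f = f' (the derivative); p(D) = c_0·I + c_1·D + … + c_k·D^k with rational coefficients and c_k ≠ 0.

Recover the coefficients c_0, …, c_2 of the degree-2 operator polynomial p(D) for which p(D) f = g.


c_0 = -4, c_1 = -2, c_2 = -2

D^0 f = -(3/2)x^5 + 2x^4
D^1 f = -(15/2)x^4 + 8x^3
D^2 f = -30x^3 + 24x^2
matching coefficients of g against c_0 f + c_1 Df + … from the top degree down determines the c_i
solution: c_0 = -4, c_1 = -2, c_2 = -2


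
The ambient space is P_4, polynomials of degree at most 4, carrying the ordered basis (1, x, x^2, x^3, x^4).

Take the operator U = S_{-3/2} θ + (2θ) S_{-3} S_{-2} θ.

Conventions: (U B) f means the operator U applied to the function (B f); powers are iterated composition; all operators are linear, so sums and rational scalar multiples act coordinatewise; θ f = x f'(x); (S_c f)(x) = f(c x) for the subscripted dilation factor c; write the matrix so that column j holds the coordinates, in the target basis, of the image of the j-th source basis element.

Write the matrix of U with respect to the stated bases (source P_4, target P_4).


the matrix is [[0, 0, 0, 0, 0]; [0, 21/2, 0, 0, 0]; [0, 0, 585/2, 0, 0]; [0, 0, 0, 31023/8, 0]; [0, 0, 0, 0, 165969/4]] (rows listed top to bottom)

image of 1: 0
image of x: (21/2)x
image of x^2: (585/2)x^2
image of x^3: (31023/8)x^3
image of x^4: (165969/4)x^4
each image's coordinates form column j of the matrix


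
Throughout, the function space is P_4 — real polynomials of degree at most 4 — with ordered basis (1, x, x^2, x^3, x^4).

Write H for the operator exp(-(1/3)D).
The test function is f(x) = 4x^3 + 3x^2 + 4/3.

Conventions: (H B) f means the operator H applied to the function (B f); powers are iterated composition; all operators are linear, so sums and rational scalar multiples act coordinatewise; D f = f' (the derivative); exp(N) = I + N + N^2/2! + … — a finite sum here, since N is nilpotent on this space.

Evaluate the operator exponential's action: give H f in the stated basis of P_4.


the result is g(x) = 4x^3 - x^2 - (2/3)x + 41/27

order-1 term: -4x^2 - 2x
order-2 term: (4/3)x + 1/3
order-3 term: -4/27
the series for exp(-(1/3)D) f terminates at order 3
exp(-(1/3)D) f = 4x^3 - x^2 - (2/3)x + 41/27


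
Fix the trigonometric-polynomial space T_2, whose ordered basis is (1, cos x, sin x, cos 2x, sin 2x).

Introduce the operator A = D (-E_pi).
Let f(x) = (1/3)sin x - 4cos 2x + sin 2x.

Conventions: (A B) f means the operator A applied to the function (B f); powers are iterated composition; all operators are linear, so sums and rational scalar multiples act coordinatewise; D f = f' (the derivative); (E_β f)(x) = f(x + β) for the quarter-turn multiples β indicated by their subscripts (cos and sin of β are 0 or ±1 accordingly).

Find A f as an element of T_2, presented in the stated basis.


E_pi f = -(1/3)sin x - 4cos 2x + sin 2x
(-E_pi) f = (1/3)sin x + 4cos 2x - sin 2x
D (-E_pi) f = (1/3)cos x - 2cos 2x - 8sin 2x

g(x) = (1/3)cos x - 2cos 2x - 8sin 2x


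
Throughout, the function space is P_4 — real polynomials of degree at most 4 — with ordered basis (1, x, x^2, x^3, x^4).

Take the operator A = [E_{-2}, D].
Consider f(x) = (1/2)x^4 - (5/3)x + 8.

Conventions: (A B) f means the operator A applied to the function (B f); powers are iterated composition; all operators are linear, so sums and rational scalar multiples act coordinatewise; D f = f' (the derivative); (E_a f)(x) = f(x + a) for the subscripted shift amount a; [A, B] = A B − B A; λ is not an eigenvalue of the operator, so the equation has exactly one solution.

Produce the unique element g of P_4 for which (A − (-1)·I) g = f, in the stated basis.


g(x) = (1/2)x^4 - (5/3)x + 8

write g with unknown coordinates in the stated basis and equate coefficients in (A − (-1)·I) g = f
solving from the highest basis element down gives g = (1/2)x^4 - (5/3)x + 8
check: A g = 0
so A g − (-1)·g = (1/2)x^4 - (5/3)x + 8 = f ✓


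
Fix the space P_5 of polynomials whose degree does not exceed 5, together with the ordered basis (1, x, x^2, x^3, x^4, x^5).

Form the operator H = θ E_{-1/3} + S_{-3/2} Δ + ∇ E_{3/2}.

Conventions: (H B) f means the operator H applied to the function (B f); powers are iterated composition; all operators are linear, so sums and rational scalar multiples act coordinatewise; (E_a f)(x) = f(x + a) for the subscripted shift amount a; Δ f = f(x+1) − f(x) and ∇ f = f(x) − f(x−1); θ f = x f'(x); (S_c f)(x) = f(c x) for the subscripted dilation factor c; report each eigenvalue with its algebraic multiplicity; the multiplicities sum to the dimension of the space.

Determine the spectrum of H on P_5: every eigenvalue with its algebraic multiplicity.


image of 1: 0
image of x: x + 2
image of x^2: 2x^2 - (5/3)x + 3
image of x^3: 3x^3 + (31/4)x^2 + (11/6)x + 17/4
image of x^4: 4x^4 - (27/2)x^3 + (161/6)x^2 + (185/27)x + 6
image of x^5: 5x^5 + (1135/48)x^4 - (125/12)x^3 + (1465/27)x^2 + (2845/162)x + 137/16
the matrix is upper triangular; its diagonal is (0, 1, 2, 3, 4, 5)
for a triangular matrix the eigenvalues are the diagonal entries, with algebraic multiplicity their repetition count

λ = 0 (multiplicity 1), λ = 1 (multiplicity 1), λ = 2 (multiplicity 1), λ = 3 (multiplicity 1), λ = 4 (multiplicity 1), λ = 5 (multiplicity 1)


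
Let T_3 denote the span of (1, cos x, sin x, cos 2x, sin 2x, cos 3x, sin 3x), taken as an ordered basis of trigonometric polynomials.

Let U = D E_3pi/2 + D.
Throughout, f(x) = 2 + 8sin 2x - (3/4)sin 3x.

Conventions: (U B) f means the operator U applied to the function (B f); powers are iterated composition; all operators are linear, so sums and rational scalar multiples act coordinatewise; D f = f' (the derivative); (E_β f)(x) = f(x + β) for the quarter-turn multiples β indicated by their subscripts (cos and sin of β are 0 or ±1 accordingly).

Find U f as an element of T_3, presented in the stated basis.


the result is g(x) = -(9/4)cos 3x + (9/4)sin 3x

E_3pi/2 f = 2 - 8sin 2x - (3/4)cos 3x
D E_3pi/2 f = -16cos 2x + (9/4)sin 3x
D f = 16cos 2x - (9/4)cos 3x
(D E_3pi/2 + D) f = -(9/4)cos 3x + (9/4)sin 3x


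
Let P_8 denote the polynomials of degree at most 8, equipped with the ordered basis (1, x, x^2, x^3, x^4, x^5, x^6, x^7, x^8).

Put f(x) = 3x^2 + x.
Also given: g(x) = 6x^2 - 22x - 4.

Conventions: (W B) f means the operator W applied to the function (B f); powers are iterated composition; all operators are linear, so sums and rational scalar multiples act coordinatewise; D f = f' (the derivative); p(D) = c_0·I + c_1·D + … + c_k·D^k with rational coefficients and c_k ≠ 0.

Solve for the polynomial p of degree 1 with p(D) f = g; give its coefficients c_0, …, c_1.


p(D) = 2·I − 4·D, i.e. c_0 = 2, c_1 = -4

D^0 f = 3x^2 + x
D^1 f = 6x + 1
matching coefficients of g against c_0 f + c_1 Df + … from the top degree down determines the c_i
solution: c_0 = 2, c_1 = -4


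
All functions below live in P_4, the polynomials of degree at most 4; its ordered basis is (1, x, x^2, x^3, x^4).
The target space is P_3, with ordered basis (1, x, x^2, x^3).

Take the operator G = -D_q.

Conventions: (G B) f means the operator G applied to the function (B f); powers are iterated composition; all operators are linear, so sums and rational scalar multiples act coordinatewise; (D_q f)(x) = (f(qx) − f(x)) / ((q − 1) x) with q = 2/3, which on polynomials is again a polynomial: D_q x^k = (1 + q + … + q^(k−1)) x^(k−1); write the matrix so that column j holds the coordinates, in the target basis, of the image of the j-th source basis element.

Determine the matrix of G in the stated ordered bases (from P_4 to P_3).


the matrix is [[0, -1, 0, 0, 0]; [0, 0, -5/3, 0, 0]; [0, 0, 0, -19/9, 0]; [0, 0, 0, 0, -65/27]] (rows listed top to bottom)

image of 1: 0
image of x: -1
image of x^2: -(5/3)x
image of x^3: -(19/9)x^2
image of x^4: -(65/27)x^3
each image's coordinates form column j of the matrix


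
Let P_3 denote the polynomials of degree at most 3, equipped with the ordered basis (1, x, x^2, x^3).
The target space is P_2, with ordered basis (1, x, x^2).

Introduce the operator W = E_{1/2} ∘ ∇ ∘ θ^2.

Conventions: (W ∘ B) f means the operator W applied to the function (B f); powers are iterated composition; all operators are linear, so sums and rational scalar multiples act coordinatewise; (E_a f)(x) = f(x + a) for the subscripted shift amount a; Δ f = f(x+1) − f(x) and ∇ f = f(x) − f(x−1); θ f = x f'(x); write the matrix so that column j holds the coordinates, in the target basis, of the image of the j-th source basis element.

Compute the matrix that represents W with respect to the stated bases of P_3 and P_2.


the matrix is [[0, 1, 0, 9/4]; [0, 0, 8, 0]; [0, 0, 0, 27]] (rows listed top to bottom)

image of 1: 0
image of x: 1
image of x^2: 8x
image of x^3: 27x^2 + 9/4
each image's coordinates form column j of the matrix


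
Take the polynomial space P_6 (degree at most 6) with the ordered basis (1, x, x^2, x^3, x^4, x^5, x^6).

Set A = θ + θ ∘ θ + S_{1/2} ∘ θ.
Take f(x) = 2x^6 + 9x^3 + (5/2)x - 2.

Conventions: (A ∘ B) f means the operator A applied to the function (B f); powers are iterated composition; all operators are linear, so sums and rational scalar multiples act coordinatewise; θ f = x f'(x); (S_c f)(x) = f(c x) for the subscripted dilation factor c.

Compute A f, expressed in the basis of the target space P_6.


θ f = 12x^6 + 27x^3 + (5/2)x
θ f = 12x^6 + 27x^3 + (5/2)x
θ θ f = 72x^6 + 81x^3 + (5/2)x
θ f = 12x^6 + 27x^3 + (5/2)x
S_{1/2} θ f = (3/16)x^6 + (27/8)x^3 + (5/4)x
(θ + θ ∘ θ + S_{1/2} ∘ θ) f = (1347/16)x^6 + (891/8)x^3 + (25/4)x

the image equals g(x) = (1347/16)x^6 + (891/8)x^3 + (25/4)x


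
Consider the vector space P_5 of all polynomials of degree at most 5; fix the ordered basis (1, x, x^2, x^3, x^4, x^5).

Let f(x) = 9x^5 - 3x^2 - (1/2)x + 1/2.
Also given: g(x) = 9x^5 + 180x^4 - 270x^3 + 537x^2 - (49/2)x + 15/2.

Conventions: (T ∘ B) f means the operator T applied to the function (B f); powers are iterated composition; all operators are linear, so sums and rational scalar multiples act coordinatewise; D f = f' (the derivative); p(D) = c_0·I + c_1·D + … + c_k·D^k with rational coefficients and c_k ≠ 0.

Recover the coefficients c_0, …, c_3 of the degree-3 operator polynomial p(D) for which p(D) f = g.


D^0 f = 9x^5 - 3x^2 - (1/2)x + 1/2
D^1 f = 45x^4 - 6x - 1/2
D^2 f = 180x^3 - 6
D^3 f = 540x^2
matching coefficients of g against c_0 f + c_1 Df + … from the top degree down determines the c_i
solution: c_0 = 1, c_1 = 4, c_2 = -3/2, c_3 = 1

c_0 = 1, c_1 = 4, c_2 = -3/2, c_3 = 1


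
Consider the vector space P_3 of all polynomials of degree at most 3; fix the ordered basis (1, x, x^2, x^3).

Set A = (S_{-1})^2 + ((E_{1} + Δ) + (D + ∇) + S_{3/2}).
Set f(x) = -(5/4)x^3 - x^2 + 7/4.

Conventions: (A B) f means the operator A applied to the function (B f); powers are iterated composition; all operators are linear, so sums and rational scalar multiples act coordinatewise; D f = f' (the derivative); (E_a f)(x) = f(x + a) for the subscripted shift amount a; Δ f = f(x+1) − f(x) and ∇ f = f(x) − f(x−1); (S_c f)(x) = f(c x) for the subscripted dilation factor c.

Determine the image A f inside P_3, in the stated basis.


S_{-1} f = (5/4)x^3 - x^2 + 7/4
S_{-1} S_{-1} f = -(5/4)x^3 - x^2 + 7/4
E_{1} f = -(5/4)x^3 - (19/4)x^2 - (23/4)x - 1/2
Δ f = -(15/4)x^2 - (23/4)x - 9/4
(E_{1} + Δ) f = -(5/4)x^3 - (17/2)x^2 - (23/2)x - 11/4
D f = -(15/4)x^2 - 2x
∇ f = -(15/4)x^2 + (7/4)x - 1/4
(D + ∇) f = -(15/2)x^2 - (1/4)x - 1/4
S_{3/2} f = -(135/32)x^3 - (9/4)x^2 + 7/4
((E_{1} + Δ) + (D + ∇) + S_{3/2}) f = -(175/32)x^3 - (73/4)x^2 - (47/4)x - 5/4
((S_{-1})^2 + ((E_{1} + Δ) + (D + ∇) + S_{3/2})) f = -(215/32)x^3 - (77/4)x^2 - (47/4)x + 1/2

the result is g(x) = -(215/32)x^3 - (77/4)x^2 - (47/4)x + 1/2


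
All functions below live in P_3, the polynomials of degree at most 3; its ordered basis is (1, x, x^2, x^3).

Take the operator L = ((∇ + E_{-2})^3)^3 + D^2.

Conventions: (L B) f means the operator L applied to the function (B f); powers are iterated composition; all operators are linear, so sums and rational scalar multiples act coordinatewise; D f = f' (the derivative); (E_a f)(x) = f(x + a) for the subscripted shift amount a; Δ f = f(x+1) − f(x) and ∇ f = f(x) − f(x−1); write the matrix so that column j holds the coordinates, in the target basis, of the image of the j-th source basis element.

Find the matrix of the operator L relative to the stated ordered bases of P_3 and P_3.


the matrix is [[1, -9, 101, -1215]; [0, 1, -18, 303]; [0, 0, 1, -27]; [0, 0, 0, 1]] (rows listed top to bottom)

image of 1: 1
image of x: x - 9
image of x^2: x^2 - 18x + 101
image of x^3: x^3 - 27x^2 + 303x - 1215
each image's coordinates form column j of the matrix


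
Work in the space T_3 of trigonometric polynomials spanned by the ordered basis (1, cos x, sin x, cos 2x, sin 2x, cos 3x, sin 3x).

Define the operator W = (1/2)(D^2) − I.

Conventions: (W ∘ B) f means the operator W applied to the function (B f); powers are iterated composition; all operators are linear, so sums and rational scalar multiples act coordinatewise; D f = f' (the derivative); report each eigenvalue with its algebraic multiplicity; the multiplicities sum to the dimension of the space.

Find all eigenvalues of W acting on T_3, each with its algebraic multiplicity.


λ = -11/2 (multiplicity 2), λ = -3 (multiplicity 2), λ = -3/2 (multiplicity 2), λ = -1 (multiplicity 1)

image of 1: -1
image of cos x: -(3/2)cos x
image of sin x: -(3/2)sin x
image of cos 2x: -3cos 2x
image of sin 2x: -3sin 2x
image of cos 3x: -(11/2)cos 3x
image of sin 3x: -(11/2)sin 3x
the matrix is diagonal; its diagonal is (-1, -3/2, -3/2, -3, -3, -11/2, -11/2)
for a triangular matrix the eigenvalues are the diagonal entries, with algebraic multiplicity their repetition count


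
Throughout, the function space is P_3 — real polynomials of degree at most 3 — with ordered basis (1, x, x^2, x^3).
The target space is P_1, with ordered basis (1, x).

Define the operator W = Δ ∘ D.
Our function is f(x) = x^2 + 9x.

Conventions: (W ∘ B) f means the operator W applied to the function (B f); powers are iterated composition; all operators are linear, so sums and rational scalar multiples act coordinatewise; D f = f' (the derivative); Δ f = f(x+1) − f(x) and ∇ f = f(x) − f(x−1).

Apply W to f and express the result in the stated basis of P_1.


the result is g(x) = 2

D f = 2x + 9
Δ D f = 2


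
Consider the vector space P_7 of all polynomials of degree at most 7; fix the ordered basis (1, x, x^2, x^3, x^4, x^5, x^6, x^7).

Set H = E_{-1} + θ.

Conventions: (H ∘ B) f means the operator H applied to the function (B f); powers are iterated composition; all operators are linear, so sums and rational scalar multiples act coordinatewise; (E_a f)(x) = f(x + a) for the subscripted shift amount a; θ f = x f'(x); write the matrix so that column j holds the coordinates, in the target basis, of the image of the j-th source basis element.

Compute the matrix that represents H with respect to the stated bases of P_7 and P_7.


image of 1: 1
image of x: 2x - 1
image of x^2: 3x^2 - 2x + 1
image of x^3: 4x^3 - 3x^2 + 3x - 1
image of x^4: 5x^4 - 4x^3 + 6x^2 - 4x + 1
image of x^5: 6x^5 - 5x^4 + 10x^3 - 10x^2 + 5x - 1
image of x^6: 7x^6 - 6x^5 + 15x^4 - 20x^3 + 15x^2 - 6x + 1
image of x^7: 8x^7 - 7x^6 + 21x^5 - 35x^4 + 35x^3 - 21x^2 + 7x - 1
each image's coordinates form column j of the matrix

the matrix is [[1, -1, 1, -1, 1, -1, 1, -1]; [0, 2, -2, 3, -4, 5, -6, 7]; [0, 0, 3, -3, 6, -10, 15, -21]; [0, 0, 0, 4, -4, 10, -20, 35]; [0, 0, 0, 0, 5, -5, 15, -35]; [0, 0, 0, 0, 0, 6, -6, 21]; [0, 0, 0, 0, 0, 0, 7, -7]; [0, 0, 0, 0, 0, 0, 0, 8]] (rows listed top to bottom)
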